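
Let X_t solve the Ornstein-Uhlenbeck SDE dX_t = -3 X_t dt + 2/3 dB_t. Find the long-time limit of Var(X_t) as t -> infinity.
lim Var(X_t) = 2/27

The OU SDE dX = -theta X dt + sigma dB admits the integrating factor exp(theta t): d(exp(theta t) X_t) = sigma exp(theta t) dB_t. Integrating from 0 to t gives X_t = x_0 * exp(-theta t) + sigma * int_0^t exp(-theta (t-s)) dB_s for any initial x_0. The Itô integral has variance (by the Itô isometry) sigma^2 * int_0^t exp(-2 theta (t - s)) ds = sigma^2 * (1 - exp(-2 theta t)) / (2 theta), independent of x_0.
With theta = 3, sigma = 2/3:
  Var(X_t) = (2/3)^2 * (1 - exp(-2*3 t)) / (2 * 3) = 2/27 - 2*exp(-6*t)/27.
As t -> infinity, exp(-2*3 t) -> 0, so the stationary variance is sigma^2 / (2 theta) = 2/27.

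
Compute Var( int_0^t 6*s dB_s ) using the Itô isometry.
Var = 12*t^3

The Itô integral of a deterministic integrand f(s) has mean 0 because each increment f(s) * (B_{s+ds} - B_s) has mean 0. By the Itô isometry:
  Var( int_0^t f(s) dB_s ) = E[ (int_0^t f(s) dB_s)^2 ] = int_0^t f(s)^2 ds.
Here f(s) = 6*s, so f(s)^2 = 36*s^2. Integrate:
  int_0^t (36*s^2) ds = 12*t^3.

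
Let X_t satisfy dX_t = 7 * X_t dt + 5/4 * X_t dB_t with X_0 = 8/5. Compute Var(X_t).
Var(X_t) = 64*(exp(25*t/16) - 1)*exp(14*t)/25

For GBM dX = mu X dt + sigma X dB with X_0 = x_0, apply Itô to Y = log X: dY = (mu - sigma^2/2) dt + sigma dB, so Y_t = log(x_0) + (mu - sigma^2/2) t + sigma B_t and hence X_t = x_0 * exp((mu - sigma^2/2) t + sigma B_t).
With mu = 7, sigma = 5/4, x_0 = 8/5, this gives:
  X_t = 8/5 * exp((199/32) * t + (5/4) * B_t).
Since sigma*B_t ~ Normal(0, sigma^2 t), E[exp(sigma*B_t)] = exp(sigma^2 t / 2); so E[X_t] = x_0 * exp((mu - sigma^2/2) t) * exp(sigma^2 t / 2) = x_0 * exp(mu t) = 8*exp(7*t)/5.
Var(X_t) = E[X_t^2] - (E[X_t])^2 = x_0^2 * exp(2 mu t) * (exp(sigma^2 t) - 1) = 64*(exp(25*t/16) - 1)*exp(14*t)/25.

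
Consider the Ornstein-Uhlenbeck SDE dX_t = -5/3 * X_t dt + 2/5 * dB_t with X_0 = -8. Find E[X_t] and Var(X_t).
E[X_t] = -8*exp(-5*t/3); Var(X_t) = 6/125 - 6*exp(-10*t/3)/125

The OU SDE dX = -theta X dt + sigma dB admits the integrating factor exp(theta t): d(exp(theta t) X_t) = sigma exp(theta t) dB_t. Integrating from 0 to t:
  X_t = x_0 * exp(-theta t) + sigma * int_0^t exp(-theta (t-s)) dB_s.
The Itô integral has mean 0 and (by the Itô isometry) variance sigma^2 * int_0^t exp(-2 theta (t - s)) ds = sigma^2 * (1 - exp(-2 theta t)) / (2 theta).
With theta = 5/3, sigma = 2/5, x_0 = -8:
  E[X_t] = -8 * exp(-5/3 t) = -8*exp(-5*t/3)
  Var(X_t) = (2/5)^2 * (1 - exp(-2*5/3 t)) / (2 * 5/3) = 6/125 - 6*exp(-10*t/3)/125.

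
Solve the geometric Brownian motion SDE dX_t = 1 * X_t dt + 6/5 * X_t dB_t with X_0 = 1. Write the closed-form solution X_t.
X_t = 1 * exp((7/25) * t + (6/5) * B_t)

For GBM dX = mu X dt + sigma X dB with X_0 = x_0, apply Itô to Y = log X: dY = (mu - sigma^2/2) dt + sigma dB, so Y_t = log(x_0) + (mu - sigma^2/2) t + sigma B_t and hence X_t = x_0 * exp((mu - sigma^2/2) t + sigma B_t).
With mu = 1, sigma = 6/5, x_0 = 1, this gives:
  X_t = 1 * exp((7/25) * t + (6/5) * B_t).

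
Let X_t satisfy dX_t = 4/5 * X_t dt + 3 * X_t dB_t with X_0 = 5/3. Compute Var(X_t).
Var(X_t) = 25*(exp(9*t) - 1)*exp(8*t/5)/9

For GBM dX = mu X dt + sigma X dB with X_0 = x_0, apply Itô to Y = log X: dY = (mu - sigma^2/2) dt + sigma dB, so Y_t = log(x_0) + (mu - sigma^2/2) t + sigma B_t and hence X_t = x_0 * exp((mu - sigma^2/2) t + sigma B_t).
With mu = 4/5, sigma = 3, x_0 = 5/3, this gives:
  X_t = 5/3 * exp((-37/10) * t + (3) * B_t).
Since sigma*B_t ~ Normal(0, sigma^2 t), E[exp(sigma*B_t)] = exp(sigma^2 t / 2); so E[X_t] = x_0 * exp((mu - sigma^2/2) t) * exp(sigma^2 t / 2) = x_0 * exp(mu t) = 5*exp(4*t/5)/3.
Var(X_t) = E[X_t^2] - (E[X_t])^2 = x_0^2 * exp(2 mu t) * (exp(sigma^2 t) - 1) = 25*(exp(9*t) - 1)*exp(8*t/5)/9.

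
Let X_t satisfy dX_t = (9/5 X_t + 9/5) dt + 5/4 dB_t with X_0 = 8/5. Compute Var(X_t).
Var(X_t) = 125*exp(18*t/5)/288 - 125/288

The variance V(t) = Var(X_t) satisfies V'(t) = 2 a V(t) + c^2 with V(0) = 0 (drift coefficient is linear in X, diffusion is constant). With a = 9/5, c = 5/4, the solution is
  V(t) = (c^2 / (2 a)) * (exp(2 a t) - 1)
       = ((5/4)^2 / (2*(9/5))) * (exp((18/5) t) - 1)
       = 125*exp(18*t/5)/288 - 125/288.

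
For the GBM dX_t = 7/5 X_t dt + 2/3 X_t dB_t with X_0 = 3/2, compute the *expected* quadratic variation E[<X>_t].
E[<X>_t] = 45*exp(146*t/45)/146 - 45/146

<X>_t = int_0^t ((2/3) * X_s)^2 ds. Taking expectation inside the integral: E[<X>_t] = (2/3)^2 * int_0^t E[X_s^2] ds. For GBM, E[X_s^2] = x_0^2 * exp((2 mu + sigma^2) s). Integrating:
  E[<X>_t] = (2/3)^2 * (3/2)^2 * (exp((2*(7/5) + (2/3)^2) t) - 1) / (2*(7/5) + (2/3)^2)
           = (2/3)^2 * (3/2)^2 * (exp((146/45) t) - 1) / (146/45) = 45*exp(146*t/45)/146 - 45/146.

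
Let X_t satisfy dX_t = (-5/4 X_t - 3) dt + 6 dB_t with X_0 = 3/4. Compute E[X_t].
E[X_t] = -12/5 + 63*exp(-5*t/4)/20

Taking expectations and using E[dB_t] = 0, the mean m(t) = E[X_t] satisfies the ODE m'(t) = a m(t) + b with m(0) = x_0. With a = -5/4, b = -3, x_0 = 3/4, the solution is
  m(t) = x_0 * exp(a t) + (b/a) * (exp(a t) - 1)
       = (3/4) * exp((-5/4) t) + ((-3)/(-5/4)) * (exp((-5/4) t) - 1)
       = -12/5 + 63*exp(-5*t/4)/20.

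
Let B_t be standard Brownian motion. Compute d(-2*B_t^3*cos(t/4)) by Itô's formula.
d(-2*B_t^3*cos(t/4)) = (B_t*(B_t^2*sin(t/4) - 12*cos(t/4))/2) dt + (-6*B_t^2*cos(t/4)) dB_t

Itô's formula for f(t, x): d f(t, B_t) = (f_t + (1/2) f_xx) dt + f_x dB_t. Compute partials of f(t, x) = -2*x^3*cos(t/4):
  f_t(t,x)  = x^3*sin(t/4)/2
  f_x(t,x)  = -6*x^2*cos(t/4)
  f_xx(t,x) = -12*x*cos(t/4)
Assemble drift = f_t + (1/2) f_xx = x*(x^2*sin(t/4) - 12*cos(t/4))/2 and diffusion = f_x = -6*x^2*cos(t/4). Substituting x = B_t:
  d(-2*B_t^3*cos(t/4)) = (B_t*(B_t^2*sin(t/4) - 12*cos(t/4))/2) dt + (-6*B_t^2*cos(t/4)) dB_t.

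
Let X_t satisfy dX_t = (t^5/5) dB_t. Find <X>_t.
<X>_t = t^11/275

For an Itô process dX_t = a(t) dt + b(t) dB_t, the quadratic variation is <X>_t = int_0^t b(s)^2 ds (the drift term does not contribute). Here b(s) = s^5/5, so
  b(s)^2 = s^10/25.
Integrating from 0 to t:
  <X>_t = int_0^t (s^10/25) ds = t^11/275.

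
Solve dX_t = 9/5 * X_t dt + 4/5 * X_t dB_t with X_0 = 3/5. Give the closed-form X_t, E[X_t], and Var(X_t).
X_t = 3/5 * exp((37/25) t + (4/5) B_t); E[X_t] = 3*exp(9*t/5)/5; Var(X_t) = 9*(exp(16*t/25) - 1)*exp(18*t/5)/25

For GBM dX = mu X dt + sigma X dB with X_0 = x_0, apply Itô to Y = log X: dY = (mu - sigma^2/2) dt + sigma dB, so Y_t = log(x_0) + (mu - sigma^2/2) t + sigma B_t and hence X_t = x_0 * exp((mu - sigma^2/2) t + sigma B_t).
With mu = 9/5, sigma = 4/5, x_0 = 3/5, this gives:
  X_t = 3/5 * exp((37/25) * t + (4/5) * B_t).
Since sigma*B_t ~ Normal(0, sigma^2 t), E[exp(sigma*B_t)] = exp(sigma^2 t / 2); so E[X_t] = x_0 * exp((mu - sigma^2/2) t) * exp(sigma^2 t / 2) = x_0 * exp(mu t) = 3*exp(9*t/5)/5.
Var(X_t) = E[X_t^2] - (E[X_t])^2 = x_0^2 * exp(2 mu t) * (exp(sigma^2 t) - 1) = 9*(exp(16*t/25) - 1)*exp(18*t/5)/25.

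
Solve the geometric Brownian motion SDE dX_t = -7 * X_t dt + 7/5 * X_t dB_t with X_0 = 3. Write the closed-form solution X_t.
X_t = 3 * exp((-399/50) * t + (7/5) * B_t)

For GBM dX = mu X dt + sigma X dB with X_0 = x_0, apply Itô to Y = log X: dY = (mu - sigma^2/2) dt + sigma dB, so Y_t = log(x_0) + (mu - sigma^2/2) t + sigma B_t and hence X_t = x_0 * exp((mu - sigma^2/2) t + sigma B_t).
With mu = -7, sigma = 7/5, x_0 = 3, this gives:
  X_t = 3 * exp((-399/50) * t + (7/5) * B_t).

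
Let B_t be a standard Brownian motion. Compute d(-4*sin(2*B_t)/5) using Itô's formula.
d(-4*sin(2*B_t)/5) = (8*sin(2*B_t)/5) dt + (-8*cos(2*B_t)/5) dB_t

Itô's formula for f(B_t) gives d f(B_t) = f'(B_t) dB_t + (1/2) f''(B_t) dt. Compute derivatives of f(x) = -4*sin(2*x)/5:
  f'(x)  = -8*cos(2*x)/5
  f''(x) = 16*sin(2*x)/5
Substitute x = B_t and multiply the f'' term by 1/2:
  drift     = (1/2) * (16*sin(2*x)/5) evaluated at B_t = 8*sin(2*B_t)/5
  diffusion = (-8*cos(2*x)/5) evaluated at B_t = -8*cos(2*B_t)/5
Therefore d(-4*sin(2*B_t)/5) = (8*sin(2*B_t)/5) dt + (-8*cos(2*B_t)/5) dB_t.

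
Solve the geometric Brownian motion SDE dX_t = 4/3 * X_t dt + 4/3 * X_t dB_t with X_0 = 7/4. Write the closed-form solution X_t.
X_t = 7/4 * exp((4/9) * t + (4/3) * B_t)

For GBM dX = mu X dt + sigma X dB with X_0 = x_0, apply Itô to Y = log X: dY = (mu - sigma^2/2) dt + sigma dB, so Y_t = log(x_0) + (mu - sigma^2/2) t + sigma B_t and hence X_t = x_0 * exp((mu - sigma^2/2) t + sigma B_t).
With mu = 4/3, sigma = 4/3, x_0 = 7/4, this gives:
  X_t = 7/4 * exp((4/9) * t + (4/3) * B_t).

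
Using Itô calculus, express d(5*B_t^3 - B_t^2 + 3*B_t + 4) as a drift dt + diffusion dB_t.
d(5*B_t^3 - B_t^2 + 3*B_t + 4) = (15*B_t - 1) dt + (15*B_t^2 - 2*B_t + 3) dB_t

Itô's formula for f(B_t) gives d f(B_t) = f'(B_t) dB_t + (1/2) f''(B_t) dt. Compute derivatives of f(x) = 5*x^3 - x^2 + 3*x + 4:
  f'(x)  = 15*x^2 - 2*x + 3
  f''(x) = 30*x - 2
Substitute x = B_t and multiply the f'' term by 1/2:
  drift     = (1/2) * (30*x - 2) evaluated at B_t = 15*B_t - 1
  diffusion = (15*x^2 - 2*x + 3) evaluated at B_t = 15*B_t^2 - 2*B_t + 3
Therefore d(5*B_t^3 - B_t^2 + 3*B_t + 4) = (15*B_t - 1) dt + (15*B_t^2 - 2*B_t + 3) dB_t.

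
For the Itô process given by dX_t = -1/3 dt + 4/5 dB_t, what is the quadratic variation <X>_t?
<X>_t = 16*t/25

For an Itô process dX_t = a(t) dt + b(t) dB_t, the quadratic variation is <X>_t = int_0^t b(s)^2 ds (the drift term does not contribute). Here b(s) = 4/5, so
  b(s)^2 = 16/25.
Integrating from 0 to t:
  <X>_t = int_0^t (16/25) ds = 16*t/25.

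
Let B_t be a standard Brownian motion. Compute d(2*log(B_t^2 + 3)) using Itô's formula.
d(2*log(B_t^2 + 3)) = (2*(3 - B_t^2)/(B_t^2 + 3)^2) dt + (4*B_t/(B_t^2 + 3)) dB_t

Itô's formula for f(B_t) gives d f(B_t) = f'(B_t) dB_t + (1/2) f''(B_t) dt. Compute derivatives of f(x) = 2*log(x^2 + 3):
  f'(x)  = 4*x/(x^2 + 3)
  f''(x) = 4*(3 - x^2)/(x^2 + 3)^2
Substitute x = B_t and multiply the f'' term by 1/2:
  drift     = (1/2) * (4*(3 - x^2)/(x^2 + 3)^2) evaluated at B_t = 2*(3 - B_t^2)/(B_t^2 + 3)^2
  diffusion = (4*x/(x^2 + 3)) evaluated at B_t = 4*B_t/(B_t^2 + 3)
Therefore d(2*log(B_t^2 + 3)) = (2*(3 - B_t^2)/(B_t^2 + 3)^2) dt + (4*B_t/(B_t^2 + 3)) dB_t.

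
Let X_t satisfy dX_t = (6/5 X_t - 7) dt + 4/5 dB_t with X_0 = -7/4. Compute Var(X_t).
Var(X_t) = 4*exp(12*t/5)/15 - 4/15

The variance V(t) = Var(X_t) satisfies V'(t) = 2 a V(t) + c^2 with V(0) = 0 (drift coefficient is linear in X, diffusion is constant). With a = 6/5, c = 4/5, the solution is
  V(t) = (c^2 / (2 a)) * (exp(2 a t) - 1)
       = ((4/5)^2 / (2*(6/5))) * (exp((12/5) t) - 1)
       = 4*exp(12*t/5)/15 - 4/15.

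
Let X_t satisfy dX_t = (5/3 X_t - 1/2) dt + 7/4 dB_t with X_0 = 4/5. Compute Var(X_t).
Var(X_t) = 147*exp(10*t/3)/160 - 147/160

The variance V(t) = Var(X_t) satisfies V'(t) = 2 a V(t) + c^2 with V(0) = 0 (drift coefficient is linear in X, diffusion is constant). With a = 5/3, c = 7/4, the solution is
  V(t) = (c^2 / (2 a)) * (exp(2 a t) - 1)
       = ((7/4)^2 / (2*(5/3))) * (exp((10/3) t) - 1)
       = 147*exp(10*t/3)/160 - 147/160.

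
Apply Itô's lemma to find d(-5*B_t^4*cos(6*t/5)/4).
d(-5*B_t^4*cos(6*t/5)/4) = (3*B_t^2*(B_t^2*sin(6*t/5) - 5*cos(6*t/5))/2) dt + (-5*B_t^3*cos(6*t/5)) dB_t

Itô's formula for f(t, x): d f(t, B_t) = (f_t + (1/2) f_xx) dt + f_x dB_t. Compute partials of f(t, x) = -5*x^4*cos(6*t/5)/4:
  f_t(t,x)  = 3*x^4*sin(6*t/5)/2
  f_x(t,x)  = -5*x^3*cos(6*t/5)
  f_xx(t,x) = -15*x^2*cos(6*t/5)
Assemble drift = f_t + (1/2) f_xx = 3*x^2*(x^2*sin(6*t/5) - 5*cos(6*t/5))/2 and diffusion = f_x = -5*x^3*cos(6*t/5). Substituting x = B_t:
  d(-5*B_t^4*cos(6*t/5)/4) = (3*B_t^2*(B_t^2*sin(6*t/5) - 5*cos(6*t/5))/2) dt + (-5*B_t^3*cos(6*t/5)) dB_t.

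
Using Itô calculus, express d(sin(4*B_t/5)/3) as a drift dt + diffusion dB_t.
d(sin(4*B_t/5)/3) = (-8*sin(4*B_t/5)/75) dt + (4*cos(4*B_t/5)/15) dB_t

Itô's formula for f(B_t) gives d f(B_t) = f'(B_t) dB_t + (1/2) f''(B_t) dt. Compute derivatives of f(x) = sin(4*x/5)/3:
  f'(x)  = 4*cos(4*x/5)/15
  f''(x) = -16*sin(4*x/5)/75
Substitute x = B_t and multiply the f'' term by 1/2:
  drift     = (1/2) * (-16*sin(4*x/5)/75) evaluated at B_t = -8*sin(4*B_t/5)/75
  diffusion = (4*cos(4*x/5)/15) evaluated at B_t = 4*cos(4*B_t/5)/15
Therefore d(sin(4*B_t/5)/3) = (-8*sin(4*B_t/5)/75) dt + (4*cos(4*B_t/5)/15) dB_t.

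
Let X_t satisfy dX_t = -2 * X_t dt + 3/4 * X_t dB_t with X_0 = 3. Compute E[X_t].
E[X_t] = 3*exp(-2*t)

For GBM dX = mu X dt + sigma X dB with X_0 = x_0, apply Itô to Y = log X: dY = (mu - sigma^2/2) dt + sigma dB, so Y_t = log(x_0) + (mu - sigma^2/2) t + sigma B_t and hence X_t = x_0 * exp((mu - sigma^2/2) t + sigma B_t).
With mu = -2, sigma = 3/4, x_0 = 3, this gives:
  X_t = 3 * exp((-73/32) * t + (3/4) * B_t).
Since sigma*B_t ~ Normal(0, sigma^2 t), E[exp(sigma*B_t)] = exp(sigma^2 t / 2); so E[X_t] = x_0 * exp((mu - sigma^2/2) t) * exp(sigma^2 t / 2) = x_0 * exp(mu t) = 3*exp(-2*t).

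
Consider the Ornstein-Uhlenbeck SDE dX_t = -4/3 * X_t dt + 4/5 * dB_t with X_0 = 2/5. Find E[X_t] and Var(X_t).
E[X_t] = 2*exp(-4*t/3)/5; Var(X_t) = 6/25 - 6*exp(-8*t/3)/25

The OU SDE dX = -theta X dt + sigma dB admits the integrating factor exp(theta t): d(exp(theta t) X_t) = sigma exp(theta t) dB_t. Integrating from 0 to t:
  X_t = x_0 * exp(-theta t) + sigma * int_0^t exp(-theta (t-s)) dB_s.
The Itô integral has mean 0 and (by the Itô isometry) variance sigma^2 * int_0^t exp(-2 theta (t - s)) ds = sigma^2 * (1 - exp(-2 theta t)) / (2 theta).
With theta = 4/3, sigma = 4/5, x_0 = 2/5:
  E[X_t] = 2/5 * exp(-4/3 t) = 2*exp(-4*t/3)/5
  Var(X_t) = (4/5)^2 * (1 - exp(-2*4/3 t)) / (2 * 4/3) = 6/25 - 6*exp(-8*t/3)/25.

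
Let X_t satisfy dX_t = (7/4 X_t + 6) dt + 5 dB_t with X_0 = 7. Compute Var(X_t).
Var(X_t) = 50*exp(7*t/2)/7 - 50/7

The variance V(t) = Var(X_t) satisfies V'(t) = 2 a V(t) + c^2 with V(0) = 0 (drift coefficient is linear in X, diffusion is constant). With a = 7/4, c = 5, the solution is
  V(t) = (c^2 / (2 a)) * (exp(2 a t) - 1)
       = (5^2 / (2*(7/4))) * (exp((7/2) t) - 1)
       = 50*exp(7*t/2)/7 - 50/7.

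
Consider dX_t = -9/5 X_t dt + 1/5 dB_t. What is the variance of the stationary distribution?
lim Var(X_t) = 1/90

The OU SDE dX = -theta X dt + sigma dB admits the integrating factor exp(theta t): d(exp(theta t) X_t) = sigma exp(theta t) dB_t. Integrating from 0 to t gives X_t = x_0 * exp(-theta t) + sigma * int_0^t exp(-theta (t-s)) dB_s for any initial x_0. The Itô integral has variance (by the Itô isometry) sigma^2 * int_0^t exp(-2 theta (t - s)) ds = sigma^2 * (1 - exp(-2 theta t)) / (2 theta), independent of x_0.
With theta = 9/5, sigma = 1/5:
  Var(X_t) = (1/5)^2 * (1 - exp(-2*9/5 t)) / (2 * 9/5) = 1/90 - exp(-18*t/5)/90.
As t -> infinity, exp(-2*9/5 t) -> 0, so the stationary variance is sigma^2 / (2 theta) = 1/90.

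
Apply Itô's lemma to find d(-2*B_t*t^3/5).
d(-2*B_t*t^3/5) = (-6*B_t*t^2/5) dt + (-2*t^3/5) dB_t

Itô's formula for f(t, x): d f(t, B_t) = (f_t + (1/2) f_xx) dt + f_x dB_t. Compute partials of f(t, x) = -2*t^3*x/5:
  f_t(t,x)  = -6*t^2*x/5
  f_x(t,x)  = -2*t^3/5
  f_xx(t,x) = 0
Assemble drift = f_t + (1/2) f_xx = -6*t^2*x/5 and diffusion = f_x = -2*t^3/5. Substituting x = B_t:
  d(-2*B_t*t^3/5) = (-6*B_t*t^2/5) dt + (-2*t^3/5) dB_t.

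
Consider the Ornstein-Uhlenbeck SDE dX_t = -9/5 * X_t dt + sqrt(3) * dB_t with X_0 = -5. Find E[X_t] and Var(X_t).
E[X_t] = -5*exp(-9*t/5); Var(X_t) = 5/6 - 5*exp(-18*t/5)/6

The OU SDE dX = -theta X dt + sigma dB admits the integrating factor exp(theta t): d(exp(theta t) X_t) = sigma exp(theta t) dB_t. Integrating from 0 to t:
  X_t = x_0 * exp(-theta t) + sigma * int_0^t exp(-theta (t-s)) dB_s.
The Itô integral has mean 0 and (by the Itô isometry) variance sigma^2 * int_0^t exp(-2 theta (t - s)) ds = sigma^2 * (1 - exp(-2 theta t)) / (2 theta).
With theta = 9/5, sigma = sqrt(3), x_0 = -5:
  E[X_t] = -5 * exp(-9/5 t) = -5*exp(-9*t/5)
  Var(X_t) = (sqrt(3))^2 * (1 - exp(-2*9/5 t)) / (2 * 9/5) = 5/6 - 5*exp(-18*t/5)/6.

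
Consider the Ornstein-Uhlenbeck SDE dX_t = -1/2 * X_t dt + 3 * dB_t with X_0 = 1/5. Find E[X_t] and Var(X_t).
E[X_t] = exp(-t/2)/5; Var(X_t) = 9 - 9*exp(-t)

The OU SDE dX = -theta X dt + sigma dB admits the integrating factor exp(theta t): d(exp(theta t) X_t) = sigma exp(theta t) dB_t. Integrating from 0 to t:
  X_t = x_0 * exp(-theta t) + sigma * int_0^t exp(-theta (t-s)) dB_s.
The Itô integral has mean 0 and (by the Itô isometry) variance sigma^2 * int_0^t exp(-2 theta (t - s)) ds = sigma^2 * (1 - exp(-2 theta t)) / (2 theta).
With theta = 1/2, sigma = 3, x_0 = 1/5:
  E[X_t] = 1/5 * exp(-1/2 t) = exp(-t/2)/5
  Var(X_t) = (3)^2 * (1 - exp(-2*1/2 t)) / (2 * 1/2) = 9 - 9*exp(-t).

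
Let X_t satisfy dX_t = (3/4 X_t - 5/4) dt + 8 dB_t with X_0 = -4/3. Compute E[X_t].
E[X_t] = 5/3 - 3*exp(3*t/4)

Taking expectations and using E[dB_t] = 0, the mean m(t) = E[X_t] satisfies the ODE m'(t) = a m(t) + b with m(0) = x_0. With a = 3/4, b = -5/4, x_0 = -4/3, the solution is
  m(t) = x_0 * exp(a t) + (b/a) * (exp(a t) - 1)
       = (-4/3) * exp((3/4) t) + ((-5/4)/(3/4)) * (exp((3/4) t) - 1)
       = 5/3 - 3*exp(3*t/4).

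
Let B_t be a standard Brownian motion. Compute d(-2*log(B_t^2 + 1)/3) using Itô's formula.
d(-2*log(B_t^2 + 1)/3) = (2*(B_t^2 - 1)/(3*(B_t^2 + 1)^2)) dt + (-4*B_t/(3*B_t^2 + 3)) dB_t

Itô's formula for f(B_t) gives d f(B_t) = f'(B_t) dB_t + (1/2) f''(B_t) dt. Compute derivatives of f(x) = -2*log(x^2 + 1)/3:
  f'(x)  = -4*x/(3*x^2 + 3)
  f''(x) = 4*(x^2 - 1)/(3*(x^2 + 1)^2)
Substitute x = B_t and multiply the f'' term by 1/2:
  drift     = (1/2) * (4*(x^2 - 1)/(3*(x^2 + 1)^2)) evaluated at B_t = 2*(B_t^2 - 1)/(3*(B_t^2 + 1)^2)
  diffusion = (-4*x/(3*x^2 + 3)) evaluated at B_t = -4*B_t/(3*B_t^2 + 3)
Therefore d(-2*log(B_t^2 + 1)/3) = (2*(B_t^2 - 1)/(3*(B_t^2 + 1)^2)) dt + (-4*B_t/(3*B_t^2 + 3)) dB_t.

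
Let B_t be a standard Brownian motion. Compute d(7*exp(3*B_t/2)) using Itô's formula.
d(7*exp(3*B_t/2)) = (63*exp(3*B_t/2)/8) dt + (21*exp(3*B_t/2)/2) dB_t

Itô's formula for f(B_t) gives d f(B_t) = f'(B_t) dB_t + (1/2) f''(B_t) dt. Compute derivatives of f(x) = 7*exp(3*x/2):
  f'(x)  = 21*exp(3*x/2)/2
  f''(x) = 63*exp(3*x/2)/4
Substitute x = B_t and multiply the f'' term by 1/2:
  drift     = (1/2) * (63*exp(3*x/2)/4) evaluated at B_t = 63*exp(3*B_t/2)/8
  diffusion = (21*exp(3*x/2)/2) evaluated at B_t = 21*exp(3*B_t/2)/2
Therefore d(7*exp(3*B_t/2)) = (63*exp(3*B_t/2)/8) dt + (21*exp(3*B_t/2)/2) dB_t.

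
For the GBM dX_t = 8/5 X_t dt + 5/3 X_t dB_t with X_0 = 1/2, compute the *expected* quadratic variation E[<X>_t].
E[<X>_t] = 125*exp(269*t/45)/1076 - 125/1076

<X>_t = int_0^t ((5/3) * X_s)^2 ds. Taking expectation inside the integral: E[<X>_t] = (5/3)^2 * int_0^t E[X_s^2] ds. For GBM, E[X_s^2] = x_0^2 * exp((2 mu + sigma^2) s). Integrating:
  E[<X>_t] = (5/3)^2 * (1/2)^2 * (exp((2*(8/5) + (5/3)^2) t) - 1) / (2*(8/5) + (5/3)^2)
           = (5/3)^2 * (1/2)^2 * (exp((269/45) t) - 1) / (269/45) = 125*exp(269*t/45)/1076 - 125/1076.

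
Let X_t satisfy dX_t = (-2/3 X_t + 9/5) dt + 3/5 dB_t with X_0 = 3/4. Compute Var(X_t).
Var(X_t) = 27/100 - 27*exp(-4*t/3)/100

The variance V(t) = Var(X_t) satisfies V'(t) = 2 a V(t) + c^2 with V(0) = 0 (drift coefficient is linear in X, diffusion is constant). With a = -2/3, c = 3/5, the solution is
  V(t) = (c^2 / (2 a)) * (exp(2 a t) - 1)
       = ((3/5)^2 / (2*(-2/3))) * (exp((-4/3) t) - 1)
       = 27/100 - 27*exp(-4*t/3)/100.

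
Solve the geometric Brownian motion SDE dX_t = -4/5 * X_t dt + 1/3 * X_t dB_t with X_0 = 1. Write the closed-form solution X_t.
X_t = 1 * exp((-77/90) * t + (1/3) * B_t)

For GBM dX = mu X dt + sigma X dB with X_0 = x_0, apply Itô to Y = log X: dY = (mu - sigma^2/2) dt + sigma dB, so Y_t = log(x_0) + (mu - sigma^2/2) t + sigma B_t and hence X_t = x_0 * exp((mu - sigma^2/2) t + sigma B_t).
With mu = -4/5, sigma = 1/3, x_0 = 1, this gives:
  X_t = 1 * exp((-77/90) * t + (1/3) * B_t).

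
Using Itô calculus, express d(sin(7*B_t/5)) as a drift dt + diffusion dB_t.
d(sin(7*B_t/5)) = (-49*sin(7*B_t/5)/50) dt + (7*cos(7*B_t/5)/5) dB_t

Itô's formula for f(B_t) gives d f(B_t) = f'(B_t) dB_t + (1/2) f''(B_t) dt. Compute derivatives of f(x) = sin(7*x/5):
  f'(x)  = 7*cos(7*x/5)/5
  f''(x) = -49*sin(7*x/5)/25
Substitute x = B_t and multiply the f'' term by 1/2:
  drift     = (1/2) * (-49*sin(7*x/5)/25) evaluated at B_t = -49*sin(7*B_t/5)/50
  diffusion = (7*cos(7*x/5)/5) evaluated at B_t = 7*cos(7*B_t/5)/5
Therefore d(sin(7*B_t/5)) = (-49*sin(7*B_t/5)/50) dt + (7*cos(7*B_t/5)/5) dB_t.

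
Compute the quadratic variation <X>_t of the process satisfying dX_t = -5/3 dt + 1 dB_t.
<X>_t = t

For an Itô process dX_t = a(t) dt + b(t) dB_t, the quadratic variation is <X>_t = int_0^t b(s)^2 ds (the drift term does not contribute). Here b(s) = 1, so
  b(s)^2 = 1.
Integrating from 0 to t:
  <X>_t = int_0^t (1) ds = t.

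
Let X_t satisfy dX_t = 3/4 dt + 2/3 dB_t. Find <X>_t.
<X>_t = 4*t/9

For an Itô process dX_t = a(t) dt + b(t) dB_t, the quadratic variation is <X>_t = int_0^t b(s)^2 ds (the drift term does not contribute). Here b(s) = 2/3, so
  b(s)^2 = 4/9.
Integrating from 0 to t:
  <X>_t = int_0^t (4/9) ds = 4*t/9.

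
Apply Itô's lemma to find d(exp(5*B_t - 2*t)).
d(exp(5*B_t - 2*t)) = (21*exp(5*B_t - 2*t)/2) dt + (5*exp(5*B_t - 2*t)) dB_t

Itô's formula for f(t, x): d f(t, B_t) = (f_t + (1/2) f_xx) dt + f_x dB_t. Compute partials of f(t, x) = exp(-2*t + 5*x):
  f_t(t,x)  = -2*exp(-2*t + 5*x)
  f_x(t,x)  = 5*exp(-2*t + 5*x)
  f_xx(t,x) = 25*exp(-2*t + 5*x)
Assemble drift = f_t + (1/2) f_xx = 21*exp(-2*t + 5*x)/2 and diffusion = f_x = 5*exp(-2*t + 5*x). Substituting x = B_t:
  d(exp(5*B_t - 2*t)) = (21*exp(5*B_t - 2*t)/2) dt + (5*exp(5*B_t - 2*t)) dB_t.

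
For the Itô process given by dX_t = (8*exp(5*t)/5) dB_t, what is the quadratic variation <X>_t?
<X>_t = 32*exp(10*t)/125 - 32/125

For an Itô process dX_t = a(t) dt + b(t) dB_t, the quadratic variation is <X>_t = int_0^t b(s)^2 ds (the drift term does not contribute). Here b(s) = 8*exp(5*s)/5, so
  b(s)^2 = 64*exp(10*s)/25.
Integrating from 0 to t:
  <X>_t = int_0^t (64*exp(10*s)/25) ds = 32*exp(10*t)/125 - 32/125.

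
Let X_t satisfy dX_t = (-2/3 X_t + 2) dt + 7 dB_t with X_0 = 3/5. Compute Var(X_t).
Var(X_t) = 147/4 - 147*exp(-4*t/3)/4

The variance V(t) = Var(X_t) satisfies V'(t) = 2 a V(t) + c^2 with V(0) = 0 (drift coefficient is linear in X, diffusion is constant). With a = -2/3, c = 7, the solution is
  V(t) = (c^2 / (2 a)) * (exp(2 a t) - 1)
       = (7^2 / (2*(-2/3))) * (exp((-4/3) t) - 1)
       = 147/4 - 147*exp(-4*t/3)/4.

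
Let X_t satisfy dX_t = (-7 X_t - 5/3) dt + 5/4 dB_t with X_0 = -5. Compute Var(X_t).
Var(X_t) = 25/224 - 25*exp(-14*t)/224

The variance V(t) = Var(X_t) satisfies V'(t) = 2 a V(t) + c^2 with V(0) = 0 (drift coefficient is linear in X, diffusion is constant). With a = -7, c = 5/4, the solution is
  V(t) = (c^2 / (2 a)) * (exp(2 a t) - 1)
       = ((5/4)^2 / (2*(-7))) * (exp((-14) t) - 1)
       = 25/224 - 25*exp(-14*t)/224.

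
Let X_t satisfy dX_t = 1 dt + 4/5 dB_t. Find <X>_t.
<X>_t = 16*t/25

For an Itô process dX_t = a(t) dt + b(t) dB_t, the quadratic variation is <X>_t = int_0^t b(s)^2 ds (the drift term does not contribute). Here b(s) = 4/5, so
  b(s)^2 = 16/25.
Integrating from 0 to t:
  <X>_t = int_0^t (16/25) ds = 16*t/25.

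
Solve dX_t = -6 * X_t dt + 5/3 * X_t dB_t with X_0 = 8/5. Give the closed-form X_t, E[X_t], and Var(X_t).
X_t = 8/5 * exp((-133/18) t + (5/3) B_t); E[X_t] = 8*exp(-6*t)/5; Var(X_t) = (64*exp(25*t/9) - 64)*exp(-12*t)/25

For GBM dX = mu X dt + sigma X dB with X_0 = x_0, apply Itô to Y = log X: dY = (mu - sigma^2/2) dt + sigma dB, so Y_t = log(x_0) + (mu - sigma^2/2) t + sigma B_t and hence X_t = x_0 * exp((mu - sigma^2/2) t + sigma B_t).
With mu = -6, sigma = 5/3, x_0 = 8/5, this gives:
  X_t = 8/5 * exp((-133/18) * t + (5/3) * B_t).
Since sigma*B_t ~ Normal(0, sigma^2 t), E[exp(sigma*B_t)] = exp(sigma^2 t / 2); so E[X_t] = x_0 * exp((mu - sigma^2/2) t) * exp(sigma^2 t / 2) = x_0 * exp(mu t) = 8*exp(-6*t)/5.
Var(X_t) = E[X_t^2] - (E[X_t])^2 = x_0^2 * exp(2 mu t) * (exp(sigma^2 t) - 1) = (64*exp(25*t/9) - 64)*exp(-12*t)/25.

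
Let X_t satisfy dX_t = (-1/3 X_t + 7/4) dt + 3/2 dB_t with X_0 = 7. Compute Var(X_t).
Var(X_t) = 27/8 - 27*exp(-2*t/3)/8

The variance V(t) = Var(X_t) satisfies V'(t) = 2 a V(t) + c^2 with V(0) = 0 (drift coefficient is linear in X, diffusion is constant). With a = -1/3, c = 3/2, the solution is
  V(t) = (c^2 / (2 a)) * (exp(2 a t) - 1)
       = ((3/2)^2 / (2*(-1/3))) * (exp((-2/3) t) - 1)
       = 27/8 - 27*exp(-2*t/3)/8.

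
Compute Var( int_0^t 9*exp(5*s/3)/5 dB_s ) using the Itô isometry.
Var = 243*exp(10*t/3)/250 - 243/250

The Itô integral of a deterministic integrand f(s) has mean 0 because each increment f(s) * (B_{s+ds} - B_s) has mean 0. By the Itô isometry:
  Var( int_0^t f(s) dB_s ) = E[ (int_0^t f(s) dB_s)^2 ] = int_0^t f(s)^2 ds.
Here f(s) = 9*exp(5*s/3)/5, so f(s)^2 = 81*exp(10*s/3)/25. Integrate:
  int_0^t (81*exp(10*s/3)/25) ds = 243*exp(10*t/3)/250 - 243/250.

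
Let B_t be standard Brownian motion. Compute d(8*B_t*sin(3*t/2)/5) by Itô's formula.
d(8*B_t*sin(3*t/2)/5) = (12*B_t*cos(3*t/2)/5) dt + (8*sin(3*t/2)/5) dB_t

Itô's formula for f(t, x): d f(t, B_t) = (f_t + (1/2) f_xx) dt + f_x dB_t. Compute partials of f(t, x) = 8*x*sin(3*t/2)/5:
  f_t(t,x)  = 12*x*cos(3*t/2)/5
  f_x(t,x)  = 8*sin(3*t/2)/5
  f_xx(t,x) = 0
Assemble drift = f_t + (1/2) f_xx = 12*x*cos(3*t/2)/5 and diffusion = f_x = 8*sin(3*t/2)/5. Substituting x = B_t:
  d(8*B_t*sin(3*t/2)/5) = (12*B_t*cos(3*t/2)/5) dt + (8*sin(3*t/2)/5) dB_t.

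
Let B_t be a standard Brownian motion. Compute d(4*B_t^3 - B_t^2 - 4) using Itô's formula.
d(4*B_t^3 - B_t^2 - 4) = (12*B_t - 1) dt + (2*B_t*(6*B_t - 1)) dB_t

Itô's formula for f(B_t) gives d f(B_t) = f'(B_t) dB_t + (1/2) f''(B_t) dt. Compute derivatives of f(x) = 4*x^3 - x^2 - 4:
  f'(x)  = 2*x*(6*x - 1)
  f''(x) = 24*x - 2
Substitute x = B_t and multiply the f'' term by 1/2:
  drift     = (1/2) * (24*x - 2) evaluated at B_t = 12*B_t - 1
  diffusion = (2*x*(6*x - 1)) evaluated at B_t = 2*B_t*(6*B_t - 1)
Therefore d(4*B_t^3 - B_t^2 - 4) = (12*B_t - 1) dt + (2*B_t*(6*B_t - 1)) dB_t.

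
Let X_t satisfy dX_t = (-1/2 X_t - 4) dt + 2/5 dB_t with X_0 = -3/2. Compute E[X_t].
E[X_t] = -8 + 13*exp(-t/2)/2

Taking expectations and using E[dB_t] = 0, the mean m(t) = E[X_t] satisfies the ODE m'(t) = a m(t) + b with m(0) = x_0. With a = -1/2, b = -4, x_0 = -3/2, the solution is
  m(t) = x_0 * exp(a t) + (b/a) * (exp(a t) - 1)
       = (-3/2) * exp((-1/2) t) + ((-4)/(-1/2)) * (exp((-1/2) t) - 1)
       = -8 + 13*exp(-t/2)/2.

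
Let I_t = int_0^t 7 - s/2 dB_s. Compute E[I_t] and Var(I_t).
E[I_t] = 0; Var(I_t) = t*(t^2 - 42*t + 588)/12

The Itô integral of a deterministic integrand f(s) has mean 0 because each increment f(s) * (B_{s+ds} - B_s) has mean 0. By the Itô isometry:
  Var( int_0^t f(s) dB_s ) = E[ (int_0^t f(s) dB_s)^2 ] = int_0^t f(s)^2 ds.
Here f(s) = 7 - s/2, so f(s)^2 = (s - 14)^2/4. Integrate:
  int_0^t ((s - 14)^2/4) ds = t*(t^2 - 42*t + 588)/12.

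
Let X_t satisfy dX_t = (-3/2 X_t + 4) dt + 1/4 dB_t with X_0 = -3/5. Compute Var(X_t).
Var(X_t) = 1/48 - exp(-3*t)/48

The variance V(t) = Var(X_t) satisfies V'(t) = 2 a V(t) + c^2 with V(0) = 0 (drift coefficient is linear in X, diffusion is constant). With a = -3/2, c = 1/4, the solution is
  V(t) = (c^2 / (2 a)) * (exp(2 a t) - 1)
       = ((1/4)^2 / (2*(-3/2))) * (exp((-3) t) - 1)
       = 1/48 - exp(-3*t)/48.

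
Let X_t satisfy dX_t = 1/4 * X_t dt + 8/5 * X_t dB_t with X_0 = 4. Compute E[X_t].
E[X_t] = 4*exp(t/4)

For GBM dX = mu X dt + sigma X dB with X_0 = x_0, apply Itô to Y = log X: dY = (mu - sigma^2/2) dt + sigma dB, so Y_t = log(x_0) + (mu - sigma^2/2) t + sigma B_t and hence X_t = x_0 * exp((mu - sigma^2/2) t + sigma B_t).
With mu = 1/4, sigma = 8/5, x_0 = 4, this gives:
  X_t = 4 * exp((-103/100) * t + (8/5) * B_t).
Since sigma*B_t ~ Normal(0, sigma^2 t), E[exp(sigma*B_t)] = exp(sigma^2 t / 2); so E[X_t] = x_0 * exp((mu - sigma^2/2) t) * exp(sigma^2 t / 2) = x_0 * exp(mu t) = 4*exp(t/4).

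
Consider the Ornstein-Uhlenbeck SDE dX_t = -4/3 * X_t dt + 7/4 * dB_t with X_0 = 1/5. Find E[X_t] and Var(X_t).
E[X_t] = exp(-4*t/3)/5; Var(X_t) = 147/128 - 147*exp(-8*t/3)/128

The OU SDE dX = -theta X dt + sigma dB admits the integrating factor exp(theta t): d(exp(theta t) X_t) = sigma exp(theta t) dB_t. Integrating from 0 to t:
  X_t = x_0 * exp(-theta t) + sigma * int_0^t exp(-theta (t-s)) dB_s.
The Itô integral has mean 0 and (by the Itô isometry) variance sigma^2 * int_0^t exp(-2 theta (t - s)) ds = sigma^2 * (1 - exp(-2 theta t)) / (2 theta).
With theta = 4/3, sigma = 7/4, x_0 = 1/5:
  E[X_t] = 1/5 * exp(-4/3 t) = exp(-4*t/3)/5
  Var(X_t) = (7/4)^2 * (1 - exp(-2*4/3 t)) / (2 * 4/3) = 147/128 - 147*exp(-8*t/3)/128.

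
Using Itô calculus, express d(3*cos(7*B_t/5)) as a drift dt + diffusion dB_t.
d(3*cos(7*B_t/5)) = (-147*cos(7*B_t/5)/50) dt + (-21*sin(7*B_t/5)/5) dB_t

Itô's formula for f(B_t) gives d f(B_t) = f'(B_t) dB_t + (1/2) f''(B_t) dt. Compute derivatives of f(x) = 3*cos(7*x/5):
  f'(x)  = -21*sin(7*x/5)/5
  f''(x) = -147*cos(7*x/5)/25
Substitute x = B_t and multiply the f'' term by 1/2:
  drift     = (1/2) * (-147*cos(7*x/5)/25) evaluated at B_t = -147*cos(7*B_t/5)/50
  diffusion = (-21*sin(7*x/5)/5) evaluated at B_t = -21*sin(7*B_t/5)/5
Therefore d(3*cos(7*B_t/5)) = (-147*cos(7*B_t/5)/50) dt + (-21*sin(7*B_t/5)/5) dB_t.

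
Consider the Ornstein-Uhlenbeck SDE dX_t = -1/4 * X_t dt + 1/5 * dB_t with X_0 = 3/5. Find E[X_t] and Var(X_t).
E[X_t] = 3*exp(-t/4)/5; Var(X_t) = 2/25 - 2*exp(-t/2)/25

The OU SDE dX = -theta X dt + sigma dB admits the integrating factor exp(theta t): d(exp(theta t) X_t) = sigma exp(theta t) dB_t. Integrating from 0 to t:
  X_t = x_0 * exp(-theta t) + sigma * int_0^t exp(-theta (t-s)) dB_s.
The Itô integral has mean 0 and (by the Itô isometry) variance sigma^2 * int_0^t exp(-2 theta (t - s)) ds = sigma^2 * (1 - exp(-2 theta t)) / (2 theta).
With theta = 1/4, sigma = 1/5, x_0 = 3/5:
  E[X_t] = 3/5 * exp(-1/4 t) = 3*exp(-t/4)/5
  Var(X_t) = (1/5)^2 * (1 - exp(-2*1/4 t)) / (2 * 1/4) = 2/25 - 2*exp(-t/2)/25.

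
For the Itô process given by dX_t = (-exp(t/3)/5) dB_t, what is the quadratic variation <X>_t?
<X>_t = 3*exp(2*t/3)/50 - 3/50

For an Itô process dX_t = a(t) dt + b(t) dB_t, the quadratic variation is <X>_t = int_0^t b(s)^2 ds (the drift term does not contribute). Here b(s) = -exp(s/3)/5, so
  b(s)^2 = exp(2*s/3)/25.
Integrating from 0 to t:
  <X>_t = int_0^t (exp(2*s/3)/25) ds = 3*exp(2*t/3)/50 - 3/50.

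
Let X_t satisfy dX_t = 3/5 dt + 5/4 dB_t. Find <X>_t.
<X>_t = 25*t/16

For an Itô process dX_t = a(t) dt + b(t) dB_t, the quadratic variation is <X>_t = int_0^t b(s)^2 ds (the drift term does not contribute). Here b(s) = 5/4, so
  b(s)^2 = 25/16.
Integrating from 0 to t:
  <X>_t = int_0^t (25/16) ds = 25*t/16.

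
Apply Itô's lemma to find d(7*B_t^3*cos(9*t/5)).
d(7*B_t^3*cos(9*t/5)) = (21*B_t*(-3*B_t^2*sin(9*t/5)/5 + cos(9*t/5))) dt + (21*B_t^2*cos(9*t/5)) dB_t

Itô's formula for f(t, x): d f(t, B_t) = (f_t + (1/2) f_xx) dt + f_x dB_t. Compute partials of f(t, x) = 7*x^3*cos(9*t/5):
  f_t(t,x)  = -63*x^3*sin(9*t/5)/5
  f_x(t,x)  = 21*x^2*cos(9*t/5)
  f_xx(t,x) = 42*x*cos(9*t/5)
Assemble drift = f_t + (1/2) f_xx = 21*x*(-3*x^2*sin(9*t/5)/5 + cos(9*t/5)) and diffusion = f_x = 21*x^2*cos(9*t/5). Substituting x = B_t:
  d(7*B_t^3*cos(9*t/5)) = (21*B_t*(-3*B_t^2*sin(9*t/5)/5 + cos(9*t/5))) dt + (21*B_t^2*cos(9*t/5)) dB_t.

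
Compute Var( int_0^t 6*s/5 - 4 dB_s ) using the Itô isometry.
Var = 4*t*(3*t^2 - 30*t + 100)/25

The Itô integral of a deterministic integrand f(s) has mean 0 because each increment f(s) * (B_{s+ds} - B_s) has mean 0. By the Itô isometry:
  Var( int_0^t f(s) dB_s ) = E[ (int_0^t f(s) dB_s)^2 ] = int_0^t f(s)^2 ds.
Here f(s) = 6*s/5 - 4, so f(s)^2 = 4*(3*s - 10)^2/25. Integrate:
  int_0^t (4*(3*s - 10)^2/25) ds = 4*t*(3*t^2 - 30*t + 100)/25.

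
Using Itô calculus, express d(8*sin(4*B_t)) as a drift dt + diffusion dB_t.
d(8*sin(4*B_t)) = (-64*sin(4*B_t)) dt + (32*cos(4*B_t)) dB_t

Itô's formula for f(B_t) gives d f(B_t) = f'(B_t) dB_t + (1/2) f''(B_t) dt. Compute derivatives of f(x) = 8*sin(4*x):
  f'(x)  = 32*cos(4*x)
  f''(x) = -128*sin(4*x)
Substitute x = B_t and multiply the f'' term by 1/2:
  drift     = (1/2) * (-128*sin(4*x)) evaluated at B_t = -64*sin(4*B_t)
  diffusion = (32*cos(4*x)) evaluated at B_t = 32*cos(4*B_t)
Therefore d(8*sin(4*B_t)) = (-64*sin(4*B_t)) dt + (32*cos(4*B_t)) dB_t.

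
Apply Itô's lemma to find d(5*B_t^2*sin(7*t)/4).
d(5*B_t^2*sin(7*t)/4) = (35*B_t^2*cos(7*t)/4 + 5*sin(7*t)/4) dt + (5*B_t*sin(7*t)/2) dB_t

Itô's formula for f(t, x): d f(t, B_t) = (f_t + (1/2) f_xx) dt + f_x dB_t. Compute partials of f(t, x) = 5*x^2*sin(7*t)/4:
  f_t(t,x)  = 35*x^2*cos(7*t)/4
  f_x(t,x)  = 5*x*sin(7*t)/2
  f_xx(t,x) = 5*sin(7*t)/2
Assemble drift = f_t + (1/2) f_xx = 35*x^2*cos(7*t)/4 + 5*sin(7*t)/4 and diffusion = f_x = 5*x*sin(7*t)/2. Substituting x = B_t:
  d(5*B_t^2*sin(7*t)/4) = (35*B_t^2*cos(7*t)/4 + 5*sin(7*t)/4) dt + (5*B_t*sin(7*t)/2) dB_t.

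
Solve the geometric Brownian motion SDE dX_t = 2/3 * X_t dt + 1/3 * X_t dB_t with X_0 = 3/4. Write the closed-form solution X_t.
X_t = 3/4 * exp((11/18) * t + (1/3) * B_t)

For GBM dX = mu X dt + sigma X dB with X_0 = x_0, apply Itô to Y = log X: dY = (mu - sigma^2/2) dt + sigma dB, so Y_t = log(x_0) + (mu - sigma^2/2) t + sigma B_t and hence X_t = x_0 * exp((mu - sigma^2/2) t + sigma B_t).
With mu = 2/3, sigma = 1/3, x_0 = 3/4, this gives:
  X_t = 3/4 * exp((11/18) * t + (1/3) * B_t).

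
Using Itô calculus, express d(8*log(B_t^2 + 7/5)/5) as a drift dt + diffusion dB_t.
d(8*log(B_t^2 + 7/5)/5) = (8*(7 - 5*B_t^2)/(5*B_t^2 + 7)^2) dt + (16*B_t/(5*B_t^2 + 7)) dB_t

Itô's formula for f(B_t) gives d f(B_t) = f'(B_t) dB_t + (1/2) f''(B_t) dt. Compute derivatives of f(x) = 8*log(x^2 + 7/5)/5:
  f'(x)  = 16*x/(5*x^2 + 7)
  f''(x) = 16*(7 - 5*x^2)/(5*x^2 + 7)^2
Substitute x = B_t and multiply the f'' term by 1/2:
  drift     = (1/2) * (16*(7 - 5*x^2)/(5*x^2 + 7)^2) evaluated at B_t = 8*(7 - 5*B_t^2)/(5*B_t^2 + 7)^2
  diffusion = (16*x/(5*x^2 + 7)) evaluated at B_t = 16*B_t/(5*B_t^2 + 7)
Therefore d(8*log(B_t^2 + 7/5)/5) = (8*(7 - 5*B_t^2)/(5*B_t^2 + 7)^2) dt + (16*B_t/(5*B_t^2 + 7)) dB_t.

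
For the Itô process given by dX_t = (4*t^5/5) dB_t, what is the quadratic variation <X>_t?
<X>_t = 16*t^11/275

For an Itô process dX_t = a(t) dt + b(t) dB_t, the quadratic variation is <X>_t = int_0^t b(s)^2 ds (the drift term does not contribute). Here b(s) = 4*s^5/5, so
  b(s)^2 = 16*s^10/25.
Integrating from 0 to t:
  <X>_t = int_0^t (16*s^10/25) ds = 16*t^11/275.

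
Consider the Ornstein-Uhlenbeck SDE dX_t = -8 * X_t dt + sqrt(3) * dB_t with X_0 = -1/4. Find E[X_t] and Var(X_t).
E[X_t] = -exp(-8*t)/4; Var(X_t) = 3/16 - 3*exp(-16*t)/16

The OU SDE dX = -theta X dt + sigma dB admits the integrating factor exp(theta t): d(exp(theta t) X_t) = sigma exp(theta t) dB_t. Integrating from 0 to t:
  X_t = x_0 * exp(-theta t) + sigma * int_0^t exp(-theta (t-s)) dB_s.
The Itô integral has mean 0 and (by the Itô isometry) variance sigma^2 * int_0^t exp(-2 theta (t - s)) ds = sigma^2 * (1 - exp(-2 theta t)) / (2 theta).
With theta = 8, sigma = sqrt(3), x_0 = -1/4:
  E[X_t] = -1/4 * exp(-8 t) = -exp(-8*t)/4
  Var(X_t) = (sqrt(3))^2 * (1 - exp(-2*8 t)) / (2 * 8) = 3/16 - 3*exp(-16*t)/16.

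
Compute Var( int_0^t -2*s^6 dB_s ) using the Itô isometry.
Var = 4*t^13/13

The Itô integral of a deterministic integrand f(s) has mean 0 because each increment f(s) * (B_{s+ds} - B_s) has mean 0. By the Itô isometry:
  Var( int_0^t f(s) dB_s ) = E[ (int_0^t f(s) dB_s)^2 ] = int_0^t f(s)^2 ds.
Here f(s) = -2*s^6, so f(s)^2 = 4*s^12. Integrate:
  int_0^t (4*s^12) ds = 4*t^13/13.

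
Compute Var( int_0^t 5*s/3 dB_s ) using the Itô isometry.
Var = 25*t^3/27

The Itô integral of a deterministic integrand f(s) has mean 0 because each increment f(s) * (B_{s+ds} - B_s) has mean 0. By the Itô isometry:
  Var( int_0^t f(s) dB_s ) = E[ (int_0^t f(s) dB_s)^2 ] = int_0^t f(s)^2 ds.
Here f(s) = 5*s/3, so f(s)^2 = 25*s^2/9. Integrate:
  int_0^t (25*s^2/9) ds = 25*t^3/27.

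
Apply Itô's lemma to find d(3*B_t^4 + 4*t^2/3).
d(3*B_t^4 + 4*t^2/3) = (18*B_t^2 + 8*t/3) dt + (12*B_t^3) dB_t

Itô's formula for f(t, x): d f(t, B_t) = (f_t + (1/2) f_xx) dt + f_x dB_t. Compute partials of f(t, x) = 4*t^2/3 + 3*x^4:
  f_t(t,x)  = 8*t/3
  f_x(t,x)  = 12*x^3
  f_xx(t,x) = 36*x^2
Assemble drift = f_t + (1/2) f_xx = 8*t/3 + 18*x^2 and diffusion = f_x = 12*x^3. Substituting x = B_t:
  d(3*B_t^4 + 4*t^2/3) = (18*B_t^2 + 8*t/3) dt + (12*B_t^3) dB_t.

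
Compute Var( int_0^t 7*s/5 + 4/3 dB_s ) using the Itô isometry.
Var = t*(147*t^2 + 420*t + 400)/225

The Itô integral of a deterministic integrand f(s) has mean 0 because each increment f(s) * (B_{s+ds} - B_s) has mean 0. By the Itô isometry:
  Var( int_0^t f(s) dB_s ) = E[ (int_0^t f(s) dB_s)^2 ] = int_0^t f(s)^2 ds.
Here f(s) = 7*s/5 + 4/3, so f(s)^2 = (21*s + 20)^2/225. Integrate:
  int_0^t ((21*s + 20)^2/225) ds = t*(147*t^2 + 420*t + 400)/225.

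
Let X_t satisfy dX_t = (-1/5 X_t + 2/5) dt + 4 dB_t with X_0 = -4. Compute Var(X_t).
Var(X_t) = 40 - 40*exp(-2*t/5)

The variance V(t) = Var(X_t) satisfies V'(t) = 2 a V(t) + c^2 with V(0) = 0 (drift coefficient is linear in X, diffusion is constant). With a = -1/5, c = 4, the solution is
  V(t) = (c^2 / (2 a)) * (exp(2 a t) - 1)
       = (4^2 / (2*(-1/5))) * (exp((-2/5) t) - 1)
       = 40 - 40*exp(-2*t/5).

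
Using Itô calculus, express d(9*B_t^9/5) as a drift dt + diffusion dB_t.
d(9*B_t^9/5) = (324*B_t^7/5) dt + (81*B_t^8/5) dB_t

Itô's formula for f(B_t) gives d f(B_t) = f'(B_t) dB_t + (1/2) f''(B_t) dt. Compute derivatives of f(x) = 9*x^9/5:
  f'(x)  = 81*x^8/5
  f''(x) = 648*x^7/5
Substitute x = B_t and multiply the f'' term by 1/2:
  drift     = (1/2) * (648*x^7/5) evaluated at B_t = 324*B_t^7/5
  diffusion = (81*x^8/5) evaluated at B_t = 81*B_t^8/5
Therefore d(9*B_t^9/5) = (324*B_t^7/5) dt + (81*B_t^8/5) dB_t.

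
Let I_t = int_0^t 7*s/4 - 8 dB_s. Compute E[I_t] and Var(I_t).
E[I_t] = 0; Var(I_t) = t*(49*t^2 - 672*t + 3072)/48

The Itô integral of a deterministic integrand f(s) has mean 0 because each increment f(s) * (B_{s+ds} - B_s) has mean 0. By the Itô isometry:
  Var( int_0^t f(s) dB_s ) = E[ (int_0^t f(s) dB_s)^2 ] = int_0^t f(s)^2 ds.
Here f(s) = 7*s/4 - 8, so f(s)^2 = (7*s - 32)^2/16. Integrate:
  int_0^t ((7*s - 32)^2/16) ds = t*(49*t^2 - 672*t + 3072)/48.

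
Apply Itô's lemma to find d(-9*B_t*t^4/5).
d(-9*B_t*t^4/5) = (-36*B_t*t^3/5) dt + (-9*t^4/5) dB_t

Itô's formula for f(t, x): d f(t, B_t) = (f_t + (1/2) f_xx) dt + f_x dB_t. Compute partials of f(t, x) = -9*t^4*x/5:
  f_t(t,x)  = -36*t^3*x/5
  f_x(t,x)  = -9*t^4/5
  f_xx(t,x) = 0
Assemble drift = f_t + (1/2) f_xx = -36*t^3*x/5 and diffusion = f_x = -9*t^4/5. Substituting x = B_t:
  d(-9*B_t*t^4/5) = (-36*B_t*t^3/5) dt + (-9*t^4/5) dB_t.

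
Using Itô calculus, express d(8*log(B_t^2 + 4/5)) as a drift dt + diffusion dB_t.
d(8*log(B_t^2 + 4/5)) = (40*(4 - 5*B_t^2)/(5*B_t^2 + 4)^2) dt + (80*B_t/(5*B_t^2 + 4)) dB_t

Itô's formula for f(B_t) gives d f(B_t) = f'(B_t) dB_t + (1/2) f''(B_t) dt. Compute derivatives of f(x) = 8*log(x^2 + 4/5):
  f'(x)  = 80*x/(5*x^2 + 4)
  f''(x) = 80*(4 - 5*x^2)/(5*x^2 + 4)^2
Substitute x = B_t and multiply the f'' term by 1/2:
  drift     = (1/2) * (80*(4 - 5*x^2)/(5*x^2 + 4)^2) evaluated at B_t = 40*(4 - 5*B_t^2)/(5*B_t^2 + 4)^2
  diffusion = (80*x/(5*x^2 + 4)) evaluated at B_t = 80*B_t/(5*B_t^2 + 4)
Therefore d(8*log(B_t^2 + 4/5)) = (40*(4 - 5*B_t^2)/(5*B_t^2 + 4)^2) dt + (80*B_t/(5*B_t^2 + 4)) dB_t.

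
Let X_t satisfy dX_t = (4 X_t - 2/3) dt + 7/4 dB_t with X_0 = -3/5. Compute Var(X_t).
Var(X_t) = 49*exp(8*t)/128 - 49/128

The variance V(t) = Var(X_t) satisfies V'(t) = 2 a V(t) + c^2 with V(0) = 0 (drift coefficient is linear in X, diffusion is constant). With a = 4, c = 7/4, the solution is
  V(t) = (c^2 / (2 a)) * (exp(2 a t) - 1)
       = ((7/4)^2 / (2*4)) * (exp(8 t) - 1)
       = 49*exp(8*t)/128 - 49/128.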